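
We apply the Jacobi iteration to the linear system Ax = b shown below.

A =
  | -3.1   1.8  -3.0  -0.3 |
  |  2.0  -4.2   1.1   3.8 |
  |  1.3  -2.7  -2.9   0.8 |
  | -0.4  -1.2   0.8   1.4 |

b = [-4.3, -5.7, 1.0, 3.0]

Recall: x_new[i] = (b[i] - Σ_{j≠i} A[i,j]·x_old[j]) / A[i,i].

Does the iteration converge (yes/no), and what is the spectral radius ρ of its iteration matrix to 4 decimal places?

Let D = diag(-3.1, -4.2, -2.9, 1.4); L, U the strict triangles.
T_J = -D⁻¹(L+U): T[1,2] = -(1.1)/(-4.2) = +0.2619; T[1,1] = 0.
  T[0,:] = [+0.0000  +0.5806  -0.9677  -0.0968]
  T[1,:] = [+0.4762  +0.0000  +0.2619  +0.9048]
  T[2,:] = [+0.4483  -0.9310  +0.0000  +0.2759]
  T[3,:] = [+0.2857  +0.8571  -0.5714  +0.0000]
|roots of det(T-λI)|: 1.1724, 0.9560, 0.9560, 0.3176.
spectral radius ρ = 1.1724; 1.1724 > 1: divergent.

no, ρ = 1.1724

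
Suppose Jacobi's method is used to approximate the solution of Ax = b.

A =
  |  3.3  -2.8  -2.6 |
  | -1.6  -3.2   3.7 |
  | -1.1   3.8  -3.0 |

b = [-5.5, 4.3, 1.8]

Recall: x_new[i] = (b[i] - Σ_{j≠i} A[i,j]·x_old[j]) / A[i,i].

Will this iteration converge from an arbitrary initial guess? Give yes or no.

no

Split A = D + L + U, D = diag(3.3, -3.2, -3).
Jacobi T = -D⁻¹(L+U): T[0,1] = -(-2.8)/(3.3) = +0.8485; T[0,0] = 0.
  T[0,:] = [+0.0000, +0.8485, +0.7879]
  T[1,:] = [-0.5000, +0.0000, +1.1562]
  T[2,:] = [-0.3667, +1.2667, +0.0000]
eigenvalue magnitudes: 1.2090, 0.8428, 0.8428.
ρ = 1.2090; 1.2090 > 1: divergent.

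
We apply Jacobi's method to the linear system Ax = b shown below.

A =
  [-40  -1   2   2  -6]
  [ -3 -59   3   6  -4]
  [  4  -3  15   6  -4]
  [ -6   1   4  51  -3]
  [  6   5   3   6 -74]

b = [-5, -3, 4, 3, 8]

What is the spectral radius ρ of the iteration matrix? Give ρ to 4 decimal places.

Let D = diag(-40, -59, 15, 51, -74); L, U the strict triangles.
Jacobi: T = -D⁻¹(L+U), T[1,3] = -(6)/(-59) = +0.1017; T[1,1] = 0.
  T[0,:] = [+0.0000, -0.0250, +0.0500, +0.0500, -0.1500]
  T[1,:] = [-0.0508, +0.0000, +0.0508, +0.1017, -0.0678]
  T[2,:] = [-0.2667, +0.2000, +0.0000, -0.4000, +0.2667]
  T[3,:] = [+0.1176, -0.0196, -0.0784, +0.0000, +0.0588]
  T[4,:] = [+0.0811, +0.0676, +0.0405, +0.0811, +0.0000]
moduli |λ_i(T)| = 0.2255, 0.1572, 0.0857, 0.0857, 0.0586.
ρ = 0.2255; 0.2255 < 1, so it converges for any x₀.

0.2255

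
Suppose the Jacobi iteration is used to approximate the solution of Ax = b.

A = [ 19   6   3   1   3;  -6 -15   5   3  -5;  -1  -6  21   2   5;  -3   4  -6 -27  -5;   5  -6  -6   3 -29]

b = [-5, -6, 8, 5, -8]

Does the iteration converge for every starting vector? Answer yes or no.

yes

A = D + L + U where D = diag(19, -15, 21, -27, -29).
Jacobi T = -D⁻¹(L+U): T[1,4] = -(-5)/(-15) = -0.3333; T[1,1] = 0.
  T[0,:] = [+0.0000  -0.3158  -0.1579  -0.0526  -0.1579]
  T[1,:] = [-0.4000  +0.0000  +0.3333  +0.2000  -0.3333]
  T[2,:] = [+0.0476  +0.2857  +0.0000  -0.0952  -0.2381]
  T[3,:] = [-0.1111  +0.1481  -0.2222  +0.0000  -0.1852]
  T[4,:] = [+0.1724  -0.2069  -0.2069  +0.1034  +0.0000]
eigenvalue magnitudes: 0.6494, 0.5026, 0.2628, 0.2628, 0.1893.
ρ = 0.6494; 0.6494 < 1, so it converges for any x₀.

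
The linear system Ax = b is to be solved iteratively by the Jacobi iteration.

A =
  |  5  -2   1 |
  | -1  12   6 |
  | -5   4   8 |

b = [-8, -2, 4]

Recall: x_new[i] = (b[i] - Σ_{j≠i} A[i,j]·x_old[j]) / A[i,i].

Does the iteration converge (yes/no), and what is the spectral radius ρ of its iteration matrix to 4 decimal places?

Write A = D+L+U with D = diag(5, 12, 8).
T_J = -D⁻¹(L+U): T[0,2] = -(1)/(5) = -0.2000; T[0,0] = 0.
  T[0,:] = [+0.0000 +0.4000 -0.2000]
  T[1,:] = [+0.0833 +0.0000 -0.5000]
  T[2,:] = [+0.6250 -0.5000 +0.0000]
|λ(T)| sorted: 0.5953, 0.4427, 0.4427.
spectral radius ρ = 0.5953; 0.5953 < 1: convergent.

yes, ρ = 0.5953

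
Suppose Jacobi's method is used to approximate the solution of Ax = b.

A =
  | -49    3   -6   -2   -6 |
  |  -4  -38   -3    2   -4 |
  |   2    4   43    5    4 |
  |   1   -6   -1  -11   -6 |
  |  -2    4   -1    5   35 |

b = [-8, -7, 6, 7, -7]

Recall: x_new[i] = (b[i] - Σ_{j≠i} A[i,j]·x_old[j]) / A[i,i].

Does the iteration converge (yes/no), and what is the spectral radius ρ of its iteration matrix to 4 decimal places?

Let D = diag(-49, -38, 43, -11, 35); L, U the strict triangles.
Jacobi: T = -D⁻¹(L+U), T[0,4] = -(-6)/(-49) = -0.1224; T[0,0] = 0.
  T[0,:] = [+0.0000, +0.0612, -0.1224, -0.0408, -0.1224]
  T[1,:] = [-0.1053, +0.0000, -0.0789, +0.0526, -0.1053]
  T[2,:] = [-0.0465, -0.0930, +0.0000, -0.1163, -0.0930]
  T[3,:] = [+0.0909, -0.5455, -0.0909, +0.0000, -0.5455]
  T[4,:] = [+0.0571, -0.1143, +0.0286, -0.1429, +0.0000]
|roots of det(T-λI)|: 0.3401, 0.2438, 0.1576, 0.1576, 0.0437.
spectral radius ρ = 0.3401; 0.3401 < 1: convergent.

yes, ρ = 0.3401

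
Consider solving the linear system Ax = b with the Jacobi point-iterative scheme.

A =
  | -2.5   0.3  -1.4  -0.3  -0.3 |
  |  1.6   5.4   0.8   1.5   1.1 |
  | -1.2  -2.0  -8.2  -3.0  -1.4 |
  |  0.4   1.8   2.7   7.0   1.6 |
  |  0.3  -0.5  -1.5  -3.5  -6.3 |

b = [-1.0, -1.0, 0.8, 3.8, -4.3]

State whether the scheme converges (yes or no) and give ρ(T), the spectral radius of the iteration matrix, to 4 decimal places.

Split A = D + L + U, D = diag(-2.5, 5.4, -8.2, 7, -6.3).
Jacobi: T = -D⁻¹(L+U), T[1,4] = -(1.1)/(5.4) = -0.2037; T[1,1] = 0.
  T[0,:] = [+0.0000  +0.1200  -0.5600  -0.1200  -0.1200]
  T[1,:] = [-0.2963  +0.0000  -0.1481  -0.2778  -0.2037]
  T[2,:] = [-0.1463  -0.2439  +0.0000  -0.3659  -0.1707]
  T[3,:] = [-0.0571  -0.2571  -0.3857  +0.0000  -0.2286]
  T[4,:] = [+0.0476  -0.0794  -0.2381  -0.5556  +0.0000]
|eigenvalues of T|: 0.8828, 0.4393, 0.2929, 0.2929, 0.0470.
ρ(T) = max|λ| = 0.8828; 0.8828 < 1 ⇒ converges.

yes, ρ = 0.8828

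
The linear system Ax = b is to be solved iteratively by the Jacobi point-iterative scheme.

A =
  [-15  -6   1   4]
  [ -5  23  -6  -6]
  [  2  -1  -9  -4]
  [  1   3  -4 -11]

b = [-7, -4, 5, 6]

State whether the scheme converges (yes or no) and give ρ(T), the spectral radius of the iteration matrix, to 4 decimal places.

yes, ρ = 0.5929

Split A = D + L + U, D = diag(-15, 23, -9, -11).
Jacobi: T = -D⁻¹(L+U), T[2,0] = -(2)/(-9) = +0.2222; T[2,2] = 0.
  T[0,:] = [+0.0000, -0.4000, +0.0667, +0.2667]
  T[1,:] = [+0.2174, +0.0000, +0.2609, +0.2609]
  T[2,:] = [+0.2222, -0.1111, +0.0000, -0.4444]
  T[3,:] = [+0.0909, +0.2727, -0.3636, +0.0000]
eigenvalue magnitudes: 0.5929, 0.4224, 0.3517, 0.3517.
spectral radius ρ = 0.5929; 0.5929 < 1, so it converges for any x₀.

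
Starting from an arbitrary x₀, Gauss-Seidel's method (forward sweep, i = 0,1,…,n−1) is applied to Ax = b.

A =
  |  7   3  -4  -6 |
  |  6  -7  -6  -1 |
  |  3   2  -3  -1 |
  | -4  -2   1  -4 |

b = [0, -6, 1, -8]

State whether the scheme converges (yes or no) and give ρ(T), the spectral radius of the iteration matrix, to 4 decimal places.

Let D = diag(7, -7, -3, -4); L, U the strict triangles.
T_GS = -(D+L)⁻¹U: row 0 first, T[0,2] = -(-4)/(7) = +0.5714; later rows by forward substitution.
  T[0,:] = [+0.0000  -0.4286  +0.5714  +0.8571]
  T[1,:] = [+0.0000  -0.3673  -0.3673  +0.5918]
  T[2,:] = [+0.0000  -0.6735  +0.3265  +0.9184]
  T[3,:] = [+0.0000  +0.4439  -0.3061  -0.9235]
|λ(T)| sorted: 1.1429, 0.4286, 0.2500, 0.0000.
ρ = 1.1429; 1.1429 > 1: divergent.

no, ρ = 1.1429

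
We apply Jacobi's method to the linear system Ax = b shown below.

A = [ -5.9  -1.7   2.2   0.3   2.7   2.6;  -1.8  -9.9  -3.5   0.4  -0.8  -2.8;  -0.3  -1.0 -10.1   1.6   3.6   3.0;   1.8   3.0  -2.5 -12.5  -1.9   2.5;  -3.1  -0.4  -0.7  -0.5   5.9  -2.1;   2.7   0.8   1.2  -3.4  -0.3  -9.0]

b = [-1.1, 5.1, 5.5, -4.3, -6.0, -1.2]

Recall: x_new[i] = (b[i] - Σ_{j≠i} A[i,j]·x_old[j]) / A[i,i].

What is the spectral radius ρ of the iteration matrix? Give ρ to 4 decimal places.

Let D = diag(-5.9, -9.9, -10.1, -12.5, 5.9, -9); L, U the strict triangles.
Jacobi: T = -D⁻¹(L+U), T[3,1] = -(3)/(-12.5) = +0.2400; T[3,3] = 0.
  T[0,:] = [+0.0000  -0.2881  +0.3729  +0.0508  +0.4576  +0.4407]
  T[1,:] = [-0.1818  +0.0000  -0.3535  +0.0404  -0.0808  -0.2828]
  T[2,:] = [-0.0297  -0.0990  +0.0000  +0.1584  +0.3564  +0.2970]
  T[3,:] = [+0.1440  +0.2400  -0.2000  +0.0000  -0.1520  +0.2000]
  T[4,:] = [+0.5254  +0.0678  +0.1186  +0.0847  +0.0000  +0.3559]
  T[5,:] = [+0.3000  +0.0889  +0.1333  -0.3778  -0.0333  +0.0000]
eigenvalue magnitudes: 0.8641, 0.4785, 0.3478, 0.3478, 0.1411, 0.1411.
ρ = 0.8641; 0.8641 < 1 ⇒ converges.

0.8641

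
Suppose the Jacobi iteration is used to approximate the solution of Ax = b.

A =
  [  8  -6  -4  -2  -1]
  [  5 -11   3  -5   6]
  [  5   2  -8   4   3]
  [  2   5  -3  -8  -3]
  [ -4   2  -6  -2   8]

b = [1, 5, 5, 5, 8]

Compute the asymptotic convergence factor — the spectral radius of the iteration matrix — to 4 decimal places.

1.2622

Diagonal D = diag(8, -11, -8, -8, 8); L, U strict lower/upper.
Jacobi T = -D⁻¹(L+U): T[4,3] = -(-2)/(8) = +0.2500; T[4,4] = 0.
  T[0,:] = [+0.0000, +0.7500, +0.5000, +0.2500, +0.1250]
  T[1,:] = [+0.4545, +0.0000, +0.2727, -0.4545, +0.5455]
  T[2,:] = [+0.6250, +0.2500, +0.0000, +0.5000, +0.3750]
  T[3,:] = [+0.2500, +0.6250, -0.3750, +0.0000, -0.3750]
  T[4,:] = [+0.5000, -0.2500, +0.7500, +0.2500, +0.0000]
|eigenvalues of T|: 1.2622, 0.8613, 0.8613, 0.6182, 0.6182.
spectral radius ρ = 1.2622; 1.2622 > 1: divergent.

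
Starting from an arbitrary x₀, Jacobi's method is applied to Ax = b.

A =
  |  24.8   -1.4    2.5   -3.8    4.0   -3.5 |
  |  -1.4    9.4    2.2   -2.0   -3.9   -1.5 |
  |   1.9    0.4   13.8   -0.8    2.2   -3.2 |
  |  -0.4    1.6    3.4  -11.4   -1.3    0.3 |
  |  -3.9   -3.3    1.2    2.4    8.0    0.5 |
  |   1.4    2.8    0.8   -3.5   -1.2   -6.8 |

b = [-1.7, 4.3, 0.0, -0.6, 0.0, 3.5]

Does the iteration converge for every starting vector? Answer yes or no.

yes

Let D = diag(24.8, 9.4, 13.8, -11.4, 8, -6.8); L, U the strict triangles.
Jacobi T = -D⁻¹(L+U): T[0,5] = -(-3.5)/(24.8) = +0.1411; T[0,0] = 0.
  T[0,:] = [+0.0000 +0.0565 -0.1008 +0.1532 -0.1613 +0.1411]
  T[1,:] = [+0.1489 +0.0000 -0.2340 +0.2128 +0.4149 +0.1596]
  T[2,:] = [-0.1377 -0.0290 +0.0000 +0.0580 -0.1594 +0.2319]
  T[3,:] = [-0.0351 +0.1404 +0.2982 +0.0000 -0.1140 +0.0263]
  T[4,:] = [+0.4875 +0.4125 -0.1500 -0.3000 +0.0000 -0.0625]
  T[5,:] = [+0.2059 +0.4118 +0.1176 -0.5147 -0.1765 +0.0000]
moduli |λ_i(T)| = 0.6987, 0.4654, 0.2909, 0.2909, 0.1254, 0.1254.
ρ(T) = max|λ| = 0.6987; 0.6987 < 1, so it converges for any x₀.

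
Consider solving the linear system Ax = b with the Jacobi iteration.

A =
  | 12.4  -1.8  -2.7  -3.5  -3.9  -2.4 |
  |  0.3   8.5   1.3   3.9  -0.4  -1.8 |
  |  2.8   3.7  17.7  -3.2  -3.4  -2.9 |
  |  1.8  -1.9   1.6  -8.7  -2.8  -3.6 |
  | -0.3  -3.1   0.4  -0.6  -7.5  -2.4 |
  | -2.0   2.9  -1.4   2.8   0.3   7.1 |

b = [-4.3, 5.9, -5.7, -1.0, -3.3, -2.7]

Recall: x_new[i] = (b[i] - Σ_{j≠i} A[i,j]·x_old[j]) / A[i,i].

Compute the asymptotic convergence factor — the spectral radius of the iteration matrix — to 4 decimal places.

Diagonal D = diag(12.4, 8.5, 17.7, -8.7, -7.5, 7.1); L, U strict lower/upper.
Jacobi T = -D⁻¹(L+U): T[5,3] = -(2.8)/(7.1) = -0.3944; T[5,5] = 0.
  T[0,:] = [+0.0000  +0.1452  +0.2177  +0.2823  +0.3145  +0.1935]
  T[1,:] = [-0.0353  +0.0000  -0.1529  -0.4588  +0.0471  +0.2118]
  T[2,:] = [-0.1582  -0.2090  +0.0000  +0.1808  +0.1921  +0.1638]
  T[3,:] = [+0.2069  -0.2184  +0.1839  +0.0000  -0.3218  -0.4138]
  T[4,:] = [-0.0400  -0.4133  +0.0533  -0.0800  +0.0000  -0.3200]
  T[5,:] = [+0.2817  -0.4085  +0.1972  -0.3944  -0.0423  +0.0000]
eigenvalue magnitudes: 0.8308, 0.4623, 0.4623, 0.2285, 0.1338, 0.1338.
spectral radius ρ = 0.8308; 0.8308 < 1: convergent.

0.8308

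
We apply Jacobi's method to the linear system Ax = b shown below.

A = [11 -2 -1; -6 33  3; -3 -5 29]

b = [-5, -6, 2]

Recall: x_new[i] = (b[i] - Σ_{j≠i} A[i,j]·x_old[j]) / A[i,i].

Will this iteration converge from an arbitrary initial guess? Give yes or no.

yes

Let D = diag(11, 33, 29); L, U the strict triangles.
Jacobi: T = -D⁻¹(L+U), T[1,0] = -(-6)/(33) = +0.1818; T[1,1] = 0.
  T[0,:] = [+0.0000  +0.1818  +0.0909]
  T[1,:] = [+0.1818  +0.0000  -0.0909]
  T[2,:] = [+0.1034  +0.1724  +0.0000]
moduli |λ_i(T)| = 0.1818, 0.1356, 0.0462.
ρ(T) = max|λ| = 0.1818; 0.1818 < 1: convergent.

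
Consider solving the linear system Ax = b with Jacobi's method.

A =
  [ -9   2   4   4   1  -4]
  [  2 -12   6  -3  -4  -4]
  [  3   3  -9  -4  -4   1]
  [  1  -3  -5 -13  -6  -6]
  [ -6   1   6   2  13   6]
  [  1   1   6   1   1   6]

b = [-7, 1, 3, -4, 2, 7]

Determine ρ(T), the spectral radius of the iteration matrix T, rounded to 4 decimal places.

1.1889

Write A = D+L+U with D = diag(-9, -12, -9, -13, 13, 6).
Jacobi: T = -D⁻¹(L+U), T[2,3] = -(-4)/(-9) = -0.4444; T[2,2] = 0.
  T[0,:] = [+0.0000 +0.2222 +0.4444 +0.4444 +0.1111 -0.4444]
  T[1,:] = [+0.1667 +0.0000 +0.5000 -0.2500 -0.3333 -0.3333]
  T[2,:] = [+0.3333 +0.3333 +0.0000 -0.4444 -0.4444 +0.1111]
  T[3,:] = [+0.0769 -0.2308 -0.3846 +0.0000 -0.4615 -0.4615]
  T[4,:] = [+0.4615 -0.0769 -0.4615 -0.1538 +0.0000 -0.4615]
  T[5,:] = [-0.1667 -0.1667 -1.0000 -0.1667 -0.1667 +0.0000]
|roots of det(T-λI)|: 1.1889, 0.7119, 0.7119, 0.3797, 0.3702, 0.3702.
ρ(T) = max|λ| = 1.1889; 1.1889 > 1: divergent.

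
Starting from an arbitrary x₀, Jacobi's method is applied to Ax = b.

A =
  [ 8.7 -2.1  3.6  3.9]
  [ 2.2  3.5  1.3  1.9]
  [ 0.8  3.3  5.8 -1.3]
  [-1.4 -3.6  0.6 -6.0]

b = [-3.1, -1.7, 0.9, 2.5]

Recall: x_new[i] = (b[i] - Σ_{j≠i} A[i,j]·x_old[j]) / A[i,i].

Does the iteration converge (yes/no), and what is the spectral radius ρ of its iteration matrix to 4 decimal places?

yes, ρ = 0.8437

Split A = D + L + U, D = diag(8.7, 3.5, 5.8, -6).
Jacobi: T = -D⁻¹(L+U), T[2,0] = -(0.8)/(5.8) = -0.1379; T[2,2] = 0.
  T[0,:] = [+0.0000 +0.2414 -0.4138 -0.4483]
  T[1,:] = [-0.6286 +0.0000 -0.3714 -0.5429]
  T[2,:] = [-0.1379 -0.5690 +0.0000 +0.2241]
  T[3,:] = [-0.2333 -0.6000 +0.1000 +0.0000]
eigenvalue magnitudes: 0.8437, 0.5434, 0.5434, 0.1533.
ρ = 0.8437; 0.8437 < 1, so it converges for any x₀.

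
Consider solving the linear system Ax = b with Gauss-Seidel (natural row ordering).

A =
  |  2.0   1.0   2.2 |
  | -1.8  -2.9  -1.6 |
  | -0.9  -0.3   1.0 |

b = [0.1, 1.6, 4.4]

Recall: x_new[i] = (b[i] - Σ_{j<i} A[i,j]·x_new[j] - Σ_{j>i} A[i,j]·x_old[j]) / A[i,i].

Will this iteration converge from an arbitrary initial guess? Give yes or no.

yes

Let D = diag(2, -2.9, 1); L, U the strict triangles.
T_GS = -(D+L)⁻¹U: row 0 first, T[0,2] = -(2.2)/(2) = -1.1000; later rows by forward substitution.
  T[0,:] = [+0.0000, -0.5000, -1.1000]
  T[1,:] = [+0.0000, +0.3103, +0.1310]
  T[2,:] = [+0.0000, -0.3569, -0.9507]
eigenvalue magnitudes: 0.9124, 0.2721, 0.0000.
spectral radius ρ = 0.9124; 0.9124 < 1, so it converges for any x₀.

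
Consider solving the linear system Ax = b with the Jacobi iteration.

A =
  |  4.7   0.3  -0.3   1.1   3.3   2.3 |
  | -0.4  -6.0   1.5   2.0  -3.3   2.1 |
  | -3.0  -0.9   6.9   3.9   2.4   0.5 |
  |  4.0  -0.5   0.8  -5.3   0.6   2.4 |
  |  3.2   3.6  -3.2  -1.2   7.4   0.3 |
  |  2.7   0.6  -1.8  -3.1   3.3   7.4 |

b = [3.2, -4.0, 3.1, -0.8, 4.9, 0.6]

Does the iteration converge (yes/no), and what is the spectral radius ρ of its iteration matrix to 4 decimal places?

Split A = D + L + U, D = diag(4.7, -6, 6.9, -5.3, 7.4, 7.4).
Jacobi: T = -D⁻¹(L+U), T[3,0] = -(4)/(-5.3) = +0.7547; T[3,3] = 0.
  T[0,:] = [+0.0000, -0.0638, +0.0638, -0.2340, -0.7021, -0.4894]
  T[1,:] = [-0.0667, +0.0000, +0.2500, +0.3333, -0.5500, +0.3500]
  T[2,:] = [+0.4348, +0.1304, +0.0000, -0.5652, -0.3478, -0.0725]
  T[3,:] = [+0.7547, -0.0943, +0.1509, +0.0000, +0.1132, +0.4528]
  T[4,:] = [-0.4324, -0.4865, +0.4324, +0.1622, +0.0000, -0.0405]
  T[5,:] = [-0.3649, -0.0811, +0.2432, +0.4189, -0.4459, +0.0000]
|roots of det(T-λI)|: 1.1691, 0.6773, 0.6773, 0.6500, 0.2066, 0.1063.
ρ(T) = max|λ| = 1.1691; 1.1691 > 1 ⇒ diverges.

no, ρ = 1.1691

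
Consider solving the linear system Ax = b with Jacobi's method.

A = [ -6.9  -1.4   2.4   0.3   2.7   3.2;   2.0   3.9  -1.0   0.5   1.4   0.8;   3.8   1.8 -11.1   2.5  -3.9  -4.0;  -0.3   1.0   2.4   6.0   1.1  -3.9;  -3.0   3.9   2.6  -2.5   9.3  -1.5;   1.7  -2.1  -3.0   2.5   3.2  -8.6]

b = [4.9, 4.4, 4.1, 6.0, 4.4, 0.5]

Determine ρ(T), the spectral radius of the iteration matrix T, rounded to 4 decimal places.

Write A = D+L+U with D = diag(-6.9, 3.9, -11.1, 6, 9.3, -8.6).
Jacobi: T = -D⁻¹(L+U), T[3,4] = -(1.1)/(6) = -0.1833; T[3,3] = 0.
  T[0,:] = [+0.0000 -0.2029 +0.3478 +0.0435 +0.3913 +0.4638]
  T[1,:] = [-0.5128 +0.0000 +0.2564 -0.1282 -0.3590 -0.2051]
  T[2,:] = [+0.3423 +0.1622 +0.0000 +0.2252 -0.3514 -0.3604]
  T[3,:] = [+0.0500 -0.1667 -0.4000 +0.0000 -0.1833 +0.6500]
  T[4,:] = [+0.3226 -0.4194 -0.2796 +0.2688 +0.0000 +0.1613]
  T[5,:] = [+0.1977 -0.2442 -0.3488 +0.2907 +0.3721 +0.0000]
moduli |λ_i(T)| = 1.1473, 0.6812, 0.4927, 0.4927, 0.2713, 0.2713.
ρ(T) = max|λ| = 1.1473; 1.1473 > 1, so it fails to converge.

1.1473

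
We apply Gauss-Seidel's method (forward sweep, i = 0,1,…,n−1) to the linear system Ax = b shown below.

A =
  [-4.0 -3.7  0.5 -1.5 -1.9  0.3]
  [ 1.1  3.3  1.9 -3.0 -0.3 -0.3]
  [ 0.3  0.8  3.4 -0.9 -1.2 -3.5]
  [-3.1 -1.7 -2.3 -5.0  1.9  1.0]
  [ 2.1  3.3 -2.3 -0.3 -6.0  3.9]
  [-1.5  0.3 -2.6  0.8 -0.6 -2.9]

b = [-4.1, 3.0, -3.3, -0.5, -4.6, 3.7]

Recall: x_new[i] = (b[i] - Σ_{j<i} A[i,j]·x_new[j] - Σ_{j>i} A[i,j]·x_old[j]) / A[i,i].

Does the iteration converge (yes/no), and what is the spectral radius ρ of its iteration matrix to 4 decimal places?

Let D = diag(-4, 3.3, 3.4, -5, -6, -2.9); L, U the strict triangles.
GS T = -(D+L)⁻¹U: row 0 first, T[0,2] = -(0.5)/(-4) = +0.1250; later rows by forward substitution.
  T[0,:] = [+0.0000 -0.9250 +0.1250 -0.3750 -0.4750 +0.0750]
  T[1,:] = [+0.0000 +0.3083 -0.6174 +1.0341 +0.2492 +0.0659]
  T[2,:] = [+0.0000 +0.0091 +0.1342 +0.0545 +0.3362 +1.0073]
  T[3,:] = [+0.0000 +0.4645 +0.0707 -0.1442 +0.4351 -0.3323]
  T[4,:] = [+0.0000 -0.1809 -0.3508 +0.4238 -0.1798 +0.3430]
  T[5,:] = [+0.0000 +0.6678 -0.1568 +0.1246 +0.1273 -1.0977]
eigenvalue magnitudes: 1.4046, 0.4957, 0.4957, 0.2285, 0.2285, 0.0000.
ρ = 1.4046; 1.4046 > 1, so it fails to converge.

no, ρ = 1.4046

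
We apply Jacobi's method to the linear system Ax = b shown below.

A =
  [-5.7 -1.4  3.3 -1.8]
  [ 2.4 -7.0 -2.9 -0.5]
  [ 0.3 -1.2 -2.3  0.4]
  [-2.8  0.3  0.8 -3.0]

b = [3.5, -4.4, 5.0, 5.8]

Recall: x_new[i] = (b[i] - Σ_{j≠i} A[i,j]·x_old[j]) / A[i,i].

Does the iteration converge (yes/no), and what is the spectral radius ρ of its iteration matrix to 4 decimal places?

yes, ρ = 0.8348

Let D = diag(-5.7, -7, -2.3, -3); L, U the strict triangles.
T_J = -D⁻¹(L+U): T[2,1] = -(-1.2)/(-2.3) = -0.5217; T[2,2] = 0.
  T[0,:] = [+0.0000, -0.2456, +0.5789, -0.3158]
  T[1,:] = [+0.3429, +0.0000, -0.4143, -0.0714]
  T[2,:] = [+0.1304, -0.5217, +0.0000, +0.1739]
  T[3,:] = [-0.9333, +0.1000, +0.2667, +0.0000]
|eigenvalues of T|: 0.8348, 0.6296, 0.6296, 0.2269.
ρ(T) = max|λ| = 0.8348; 0.8348 < 1, so it converges for any x₀.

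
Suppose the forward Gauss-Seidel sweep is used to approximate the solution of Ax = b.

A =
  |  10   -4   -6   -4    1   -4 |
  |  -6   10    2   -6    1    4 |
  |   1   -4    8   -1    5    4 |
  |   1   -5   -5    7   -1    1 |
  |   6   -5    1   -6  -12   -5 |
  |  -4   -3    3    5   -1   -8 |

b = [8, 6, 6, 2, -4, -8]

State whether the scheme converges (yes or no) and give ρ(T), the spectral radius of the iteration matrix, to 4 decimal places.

Let D = diag(10, 10, 8, 7, -12, -8); L, U the strict triangles.
T_GS = -(D+L)⁻¹U: row 0 first, T[0,5] = -(-4)/(10) = +0.4000; later rows by forward substitution.
  T[0,:] = [+0.0000  +0.4000  +0.6000  +0.4000  -0.1000  +0.4000]
  T[1,:] = [+0.0000  +0.2400  +0.1600  +0.8400  -0.1600  -0.1600]
  T[2,:] = [+0.0000  +0.0700  +0.0050  +0.4950  -0.6925  -0.6300]
  T[3,:] = [+0.0000  +0.1643  +0.0321  +0.8964  -0.4518  -0.7643]
  T[4,:] = [+0.0000  +0.0237  +0.2177  -0.5570  +0.1849  +0.1796]
  T[5,:] = [+0.0000  -0.1640  -0.3652  +0.3005  -0.4552  -0.8764]
moduli |λ_i(T)| = 1.2277, 0.8595, 0.2952, 0.2952, 0.0032, 0.0000.
spectral radius ρ = 1.2277; 1.2277 > 1 ⇒ diverges.

no, ρ = 1.2277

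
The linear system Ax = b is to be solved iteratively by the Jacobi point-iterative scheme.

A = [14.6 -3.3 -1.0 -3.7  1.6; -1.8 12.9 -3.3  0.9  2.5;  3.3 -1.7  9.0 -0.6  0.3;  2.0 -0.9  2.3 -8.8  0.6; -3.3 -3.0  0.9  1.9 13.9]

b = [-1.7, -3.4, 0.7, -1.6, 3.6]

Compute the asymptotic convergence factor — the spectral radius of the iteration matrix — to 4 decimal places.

0.5067

Split A = D + L + U, D = diag(14.6, 12.9, 9, -8.8, 13.9).
T_J = -D⁻¹(L+U): T[2,4] = -(0.3)/(9) = -0.0333; T[2,2] = 0.
  T[0,:] = [+0.0000  +0.2260  +0.0685  +0.2534  -0.1096]
  T[1,:] = [+0.1395  +0.0000  +0.2558  -0.0698  -0.1938]
  T[2,:] = [-0.3667  +0.1889  +0.0000  +0.0667  -0.0333]
  T[3,:] = [+0.2273  -0.1023  +0.2614  +0.0000  +0.0682]
  T[4,:] = [+0.2374  +0.2158  -0.0647  -0.1367  +0.0000]
|roots of det(T-λI)|: 0.5067, 0.3146, 0.3146, 0.2326, 0.2326.
ρ = 0.5067; 0.5067 < 1: convergent.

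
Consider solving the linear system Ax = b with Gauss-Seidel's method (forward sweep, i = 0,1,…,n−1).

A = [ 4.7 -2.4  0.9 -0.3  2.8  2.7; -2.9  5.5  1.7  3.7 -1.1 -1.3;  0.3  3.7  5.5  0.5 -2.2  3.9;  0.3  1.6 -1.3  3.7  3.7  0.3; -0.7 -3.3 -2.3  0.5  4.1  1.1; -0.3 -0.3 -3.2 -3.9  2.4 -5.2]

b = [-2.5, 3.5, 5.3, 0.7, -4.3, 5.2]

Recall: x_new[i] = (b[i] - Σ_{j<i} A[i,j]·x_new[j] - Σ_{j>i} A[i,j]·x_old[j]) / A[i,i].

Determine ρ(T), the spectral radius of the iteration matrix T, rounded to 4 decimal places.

1.3406

Write A = D+L+U with D = diag(4.7, 5.5, 5.5, 3.7, 4.1, -5.2).
GS T = -(D+L)⁻¹U: row 0 first, T[0,5] = -(2.7)/(4.7) = -0.5745; later rows by forward substitution.
  T[0,:] = [+0.0000  +0.5106  -0.1915  +0.0638  -0.5957  -0.5745]
  T[1,:] = [+0.0000  +0.2692  -0.4101  -0.6391  -0.1141  -0.0665]
  T[2,:] = [+0.0000  -0.2090  +0.2863  +0.3355  +0.5093  -0.6330]
  T[3,:] = [+0.0000  -0.2313  +0.2934  +0.3891  -0.7234  -0.2281]
  T[4,:] = [+0.0000  +0.2149  -0.2379  -0.3627  +0.1803  -0.7472]
  T[5,:] = [+0.0000  +0.3562  -0.4714  -0.6325  +0.3534  +0.2528]
|roots of det(T-λI)|: 1.3406, 0.3098, 0.3098, 0.0558, 0.0309, 0.0000.
spectral radius ρ = 1.3406; 1.3406 > 1: divergent.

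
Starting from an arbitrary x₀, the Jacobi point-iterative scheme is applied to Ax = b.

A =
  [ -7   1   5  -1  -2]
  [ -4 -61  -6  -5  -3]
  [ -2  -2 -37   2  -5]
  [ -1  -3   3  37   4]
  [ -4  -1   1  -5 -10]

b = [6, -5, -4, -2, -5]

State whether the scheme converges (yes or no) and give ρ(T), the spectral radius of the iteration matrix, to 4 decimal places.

Let D = diag(-7, -61, -37, 37, -10); L, U the strict triangles.
Jacobi: T = -D⁻¹(L+U), T[1,0] = -(-4)/(-61) = -0.0656; T[1,1] = 0.
  T[0,:] = [+0.0000, +0.1429, +0.7143, -0.1429, -0.2857]
  T[1,:] = [-0.0656, +0.0000, -0.0984, -0.0820, -0.0492]
  T[2,:] = [-0.0541, -0.0541, +0.0000, +0.0541, -0.1351]
  T[3,:] = [+0.0270, +0.0811, -0.0811, +0.0000, -0.1081]
  T[4,:] = [-0.4000, -0.1000, +0.1000, -0.5000, +0.0000]
|eigenvalues of T|: 0.4448, 0.2491, 0.2491, 0.0582, 0.0582.
ρ(T) = max|λ| = 0.4448; 0.4448 < 1 ⇒ converges.

yes, ρ = 0.4448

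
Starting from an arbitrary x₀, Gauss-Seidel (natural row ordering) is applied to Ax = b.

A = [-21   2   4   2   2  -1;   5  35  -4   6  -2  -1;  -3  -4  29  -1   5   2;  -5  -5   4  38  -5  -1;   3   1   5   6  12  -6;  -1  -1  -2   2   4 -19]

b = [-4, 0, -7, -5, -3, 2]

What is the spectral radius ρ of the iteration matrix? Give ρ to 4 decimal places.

Write A = D+L+U with D = diag(-21, 35, 29, 38, 12, -19).
T_GS = -(D+L)⁻¹U: row 0 first, T[0,4] = -(2)/(-21) = +0.0952; later rows by forward substitution.
  T[0,:] = [+0.0000  +0.0952  +0.1905  +0.0952  +0.0952  -0.0476]
  T[1,:] = [+0.0000  -0.0136  +0.0871  -0.1850  +0.0435  +0.0354]
  T[2,:] = [+0.0000  +0.0080  +0.0317  +0.0188  -0.1566  -0.0690]
  T[3,:] = [+0.0000  +0.0099  +0.0332  -0.0138  +0.1663  +0.0320]
  T[4,:] = [+0.0000  -0.0309  -0.0847  -0.0093  -0.0454  +0.5217]
  T[5,:] = [+0.0000  -0.0106  -0.0323  -0.0007  +0.0171  +0.1211]
eigenvalue magnitudes: 0.2432, 0.0936, 0.0936, 0.0531, 0.0115, 0.0000.
ρ(T) = max|λ| = 0.2432; 0.2432 < 1: convergent.

0.2432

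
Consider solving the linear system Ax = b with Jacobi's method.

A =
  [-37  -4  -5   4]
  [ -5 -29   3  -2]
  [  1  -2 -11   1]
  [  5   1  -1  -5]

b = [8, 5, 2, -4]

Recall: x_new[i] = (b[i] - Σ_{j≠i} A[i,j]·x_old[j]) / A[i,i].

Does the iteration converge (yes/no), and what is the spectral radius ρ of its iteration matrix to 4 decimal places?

Split A = D + L + U, D = diag(-37, -29, -11, -5).
T_J = -D⁻¹(L+U): T[1,2] = -(3)/(-29) = +0.1034; T[1,1] = 0.
  T[0,:] = [+0.0000 -0.1081 -0.1351 +0.1081]
  T[1,:] = [-0.1724 +0.0000 +0.1034 -0.0690]
  T[2,:] = [+0.0909 -0.1818 +0.0000 +0.0909]
  T[3,:] = [+1.0000 +0.2000 -0.2000 +0.0000]
|λ(T)| sorted: 0.3275, 0.2390, 0.2390, 0.0371.
ρ = 0.3275; 0.3275 < 1, so it converges for any x₀.

yes, ρ = 0.3275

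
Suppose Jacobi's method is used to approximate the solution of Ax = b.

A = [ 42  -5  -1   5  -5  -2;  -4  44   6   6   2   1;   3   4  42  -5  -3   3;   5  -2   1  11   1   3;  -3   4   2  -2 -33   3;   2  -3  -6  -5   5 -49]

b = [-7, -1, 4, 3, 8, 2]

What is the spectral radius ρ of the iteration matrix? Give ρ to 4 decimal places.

0.3342

Let D = diag(42, 44, 42, 11, -33, -49); L, U the strict triangles.
Jacobi T = -D⁻¹(L+U): T[5,0] = -(2)/(-49) = +0.0408; T[5,5] = 0.
  T[0,:] = [+0.0000  +0.1190  +0.0238  -0.1190  +0.1190  +0.0476]
  T[1,:] = [+0.0909  +0.0000  -0.1364  -0.1364  -0.0455  -0.0227]
  T[2,:] = [-0.0714  -0.0952  +0.0000  +0.1190  +0.0714  -0.0714]
  T[3,:] = [-0.4545  +0.1818  -0.0909  +0.0000  -0.0909  -0.2727]
  T[4,:] = [-0.0909  +0.1212  +0.0606  -0.0606  +0.0000  +0.0909]
  T[5,:] = [+0.0408  -0.0612  -0.1224  -0.1020  +0.1020  +0.0000]
eigenvalue magnitudes: 0.3342, 0.2266, 0.1259, 0.1259, 0.0788, 0.0168.
spectral radius ρ = 0.3342; 0.3342 < 1 ⇒ converges.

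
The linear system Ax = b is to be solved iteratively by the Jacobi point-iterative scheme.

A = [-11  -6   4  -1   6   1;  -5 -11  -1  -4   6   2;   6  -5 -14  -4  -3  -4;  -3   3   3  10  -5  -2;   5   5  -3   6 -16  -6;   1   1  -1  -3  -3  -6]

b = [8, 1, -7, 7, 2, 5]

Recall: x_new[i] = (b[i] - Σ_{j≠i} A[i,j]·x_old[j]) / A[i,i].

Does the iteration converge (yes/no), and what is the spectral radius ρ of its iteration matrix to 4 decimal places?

Diagonal D = diag(-11, -11, -14, 10, -16, -6); L, U strict lower/upper.
Jacobi: T = -D⁻¹(L+U), T[1,2] = -(-1)/(-11) = -0.0909; T[1,1] = 0.
  T[0,:] = [+0.0000, -0.5455, +0.3636, -0.0909, +0.5455, +0.0909]
  T[1,:] = [-0.4545, +0.0000, -0.0909, -0.3636, +0.5455, +0.1818]
  T[2,:] = [+0.4286, -0.3571, +0.0000, -0.2857, -0.2143, -0.2857]
  T[3,:] = [+0.3000, -0.3000, -0.3000, +0.0000, +0.5000, +0.2000]
  T[4,:] = [+0.3125, +0.3125, -0.1875, +0.3750, +0.0000, -0.3750]
  T[5,:] = [+0.1667, +0.1667, -0.1667, -0.5000, -0.5000, +0.0000]
moduli |λ_i(T)| = 1.1702, 0.8102, 0.6826, 0.5466, 0.2597, 0.2597.
ρ(T) = max|λ| = 1.1702; 1.1702 > 1: divergent.

no, ρ = 1.1702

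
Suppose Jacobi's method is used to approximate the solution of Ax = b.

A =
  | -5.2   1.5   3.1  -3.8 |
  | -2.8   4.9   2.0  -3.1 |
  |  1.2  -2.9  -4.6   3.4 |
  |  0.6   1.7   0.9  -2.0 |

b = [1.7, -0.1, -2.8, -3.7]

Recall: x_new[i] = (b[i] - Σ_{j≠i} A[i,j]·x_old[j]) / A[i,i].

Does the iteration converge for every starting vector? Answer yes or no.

no

Write A = D+L+U with D = diag(-5.2, 4.9, -4.6, -2).
T_J = -D⁻¹(L+U): T[1,2] = -(2)/(4.9) = -0.4082; T[1,1] = 0.
  T[0,:] = [+0.0000  +0.2885  +0.5962  -0.7308]
  T[1,:] = [+0.5714  +0.0000  -0.4082  +0.6327]
  T[2,:] = [+0.2609  -0.6304  +0.0000  +0.7391]
  T[3,:] = [+0.3000  +0.8500  +0.4500  +0.0000]
|λ(T)| sorted: 1.4172, 0.5743, 0.5437, 0.5437.
ρ(T) = max|λ| = 1.4172; 1.4172 > 1, so it fails to converge.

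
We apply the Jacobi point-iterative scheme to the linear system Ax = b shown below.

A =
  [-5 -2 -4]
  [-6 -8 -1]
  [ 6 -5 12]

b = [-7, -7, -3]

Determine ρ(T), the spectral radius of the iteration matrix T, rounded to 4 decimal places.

Split A = D + L + U, D = diag(-5, -8, 12).
T_J = -D⁻¹(L+U): T[2,0] = -(6)/(12) = -0.5000; T[2,2] = 0.
  T[0,:] = [+0.0000  -0.4000  -0.8000]
  T[1,:] = [-0.7500  +0.0000  -0.1250]
  T[2,:] = [-0.5000  +0.4167  +0.0000]
moduli |λ_i(T)| = 0.9417, 0.4888, 0.4888.
ρ = 0.9417; 0.9417 < 1, so it converges for any x₀.

0.9417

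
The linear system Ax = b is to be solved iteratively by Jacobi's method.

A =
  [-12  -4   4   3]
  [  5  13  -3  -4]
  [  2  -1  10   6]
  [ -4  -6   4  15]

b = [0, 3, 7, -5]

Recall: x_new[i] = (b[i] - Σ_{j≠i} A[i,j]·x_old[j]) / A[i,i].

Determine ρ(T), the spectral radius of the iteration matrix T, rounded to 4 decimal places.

0.8209

Write A = D+L+U with D = diag(-12, 13, 10, 15).
Jacobi: T = -D⁻¹(L+U), T[1,0] = -(5)/(13) = -0.3846; T[1,1] = 0.
  T[0,:] = [+0.0000 -0.3333 +0.3333 +0.2500]
  T[1,:] = [-0.3846 +0.0000 +0.2308 +0.3077]
  T[2,:] = [-0.2000 +0.1000 +0.0000 -0.6000]
  T[3,:] = [+0.2667 +0.4000 -0.2667 +0.0000]
|roots of det(T-λI)|: 0.8209, 0.4187, 0.2667, 0.2667.
spectral radius ρ = 0.8209; 0.8209 < 1, so it converges for any x₀.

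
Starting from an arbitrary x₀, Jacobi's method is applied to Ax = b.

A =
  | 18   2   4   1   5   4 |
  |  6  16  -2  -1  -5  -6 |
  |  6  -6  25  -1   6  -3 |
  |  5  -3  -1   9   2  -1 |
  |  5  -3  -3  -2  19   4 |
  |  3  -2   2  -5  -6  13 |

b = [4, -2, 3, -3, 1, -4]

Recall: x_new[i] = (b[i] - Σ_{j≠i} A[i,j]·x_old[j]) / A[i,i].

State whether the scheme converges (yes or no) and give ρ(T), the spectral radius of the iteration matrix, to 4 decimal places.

A = D + L + U where D = diag(18, 16, 25, 9, 19, 13).
T_J = -D⁻¹(L+U): T[0,2] = -(4)/(18) = -0.2222; T[0,0] = 0.
  T[0,:] = [+0.0000  -0.1111  -0.2222  -0.0556  -0.2778  -0.2222]
  T[1,:] = [-0.3750  +0.0000  +0.1250  +0.0625  +0.3125  +0.3750]
  T[2,:] = [-0.2400  +0.2400  +0.0000  +0.0400  -0.2400  +0.1200]
  T[3,:] = [-0.5556  +0.3333  +0.1111  +0.0000  -0.2222  +0.1111]
  T[4,:] = [-0.2632  +0.1579  +0.1579  +0.1053  +0.0000  -0.2105]
  T[5,:] = [-0.2308  +0.1538  -0.1538  +0.3846  +0.4615  +0.0000]
|roots of det(T-λI)|: 0.8508, 0.3718, 0.3718, 0.3045, 0.3045, 0.0989.
ρ(T) = max|λ| = 0.8508; 0.8508 < 1: convergent.

yes, ρ = 0.8508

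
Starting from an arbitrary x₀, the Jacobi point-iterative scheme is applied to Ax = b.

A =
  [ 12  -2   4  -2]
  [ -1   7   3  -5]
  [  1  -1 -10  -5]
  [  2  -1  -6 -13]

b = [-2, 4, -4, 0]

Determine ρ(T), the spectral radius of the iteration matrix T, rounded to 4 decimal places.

0.5535

Split A = D + L + U, D = diag(12, 7, -10, -13).
Jacobi T = -D⁻¹(L+U): T[0,2] = -(4)/(12) = -0.3333; T[0,0] = 0.
  T[0,:] = [+0.0000, +0.1667, -0.3333, +0.1667]
  T[1,:] = [+0.1429, +0.0000, -0.4286, +0.7143]
  T[2,:] = [+0.1000, -0.1000, +0.0000, -0.5000]
  T[3,:] = [+0.1538, -0.0769, -0.4615, +0.0000]
|eigenvalues of T|: 0.5535, 0.3447, 0.3447, 0.0752.
ρ(T) = max|λ| = 0.5535; 0.5535 < 1, so it converges for any x₀.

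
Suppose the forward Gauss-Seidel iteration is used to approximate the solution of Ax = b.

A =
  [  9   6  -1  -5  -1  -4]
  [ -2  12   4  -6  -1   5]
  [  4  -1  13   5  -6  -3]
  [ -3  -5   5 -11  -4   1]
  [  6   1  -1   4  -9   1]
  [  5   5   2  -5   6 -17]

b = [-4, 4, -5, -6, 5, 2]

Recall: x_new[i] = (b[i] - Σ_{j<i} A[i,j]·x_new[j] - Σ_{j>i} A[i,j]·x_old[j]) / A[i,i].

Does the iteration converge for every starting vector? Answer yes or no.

yes

Split A = D + L + U, D = diag(9, 12, 13, -11, -9, -17).
T_GS = -(D+L)⁻¹U: row 0 first, T[0,5] = -(-4)/(9) = +0.4444; later rows by forward substitution.
  T[0,:] = [+0.0000 -0.6667 +0.1111 +0.5556 +0.1111 +0.4444]
  T[1,:] = [+0.0000 -0.1111 -0.3148 +0.5926 +0.1019 -0.3426]
  T[2,:] = [+0.0000 +0.1966 -0.0584 -0.5100 +0.4352 +0.0677]
  T[3,:] = [+0.0000 +0.3217 +0.0862 -0.6527 -0.2424 +0.1562]
  T[4,:] = [+0.0000 -0.3357 +0.0839 +0.2028 -0.0707 +0.4312]
  T[5,:] = [+0.0000 -0.4187 -0.0625 +0.5412 +0.1602 +0.1442]
|eigenvalues of T|: 0.8315, 0.5551, 0.3591, 0.0783, 0.0783, 0.0000.
spectral radius ρ = 0.8315; 0.8315 < 1 ⇒ converges.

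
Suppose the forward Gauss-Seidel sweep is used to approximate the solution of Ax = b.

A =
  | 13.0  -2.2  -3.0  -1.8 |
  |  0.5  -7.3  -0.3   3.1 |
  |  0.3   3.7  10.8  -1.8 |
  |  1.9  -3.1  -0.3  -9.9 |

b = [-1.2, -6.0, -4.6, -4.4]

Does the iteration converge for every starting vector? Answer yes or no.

yes

A = D + L + U where D = diag(13, -7.3, 10.8, -9.9).
T_GS = -(D+L)⁻¹U: row 0 first, T[0,1] = -(-2.2)/(13) = +0.1692; later rows by forward substitution.
  T[0,:] = [+0.0000  +0.1692  +0.2308  +0.1385]
  T[1,:] = [+0.0000  +0.0116  -0.0253  +0.4341]
  T[2,:] = [+0.0000  -0.0087  +0.0023  +0.0141]
  T[3,:] = [+0.0000  +0.0291  +0.0521  -0.1098]
|roots of det(T-λI)|: 0.1843, 0.0715, 0.0169, 0.0000.
ρ(T) = max|λ| = 0.1843; 0.1843 < 1, so it converges for any x₀.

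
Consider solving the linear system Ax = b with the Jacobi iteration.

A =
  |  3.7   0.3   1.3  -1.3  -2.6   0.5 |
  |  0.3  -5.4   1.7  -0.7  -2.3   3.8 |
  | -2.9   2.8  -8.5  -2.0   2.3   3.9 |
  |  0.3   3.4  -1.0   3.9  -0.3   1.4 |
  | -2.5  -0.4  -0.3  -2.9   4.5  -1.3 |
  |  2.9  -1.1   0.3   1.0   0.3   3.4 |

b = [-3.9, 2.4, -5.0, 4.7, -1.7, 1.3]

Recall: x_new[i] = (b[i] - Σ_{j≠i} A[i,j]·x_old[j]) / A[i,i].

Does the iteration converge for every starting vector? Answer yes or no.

A = D + L + U where D = diag(3.7, -5.4, -8.5, 3.9, 4.5, 3.4).
Jacobi: T = -D⁻¹(L+U), T[4,0] = -(-2.5)/(4.5) = +0.5556; T[4,4] = 0.
  T[0,:] = [+0.0000 -0.0811 -0.3514 +0.3514 +0.7027 -0.1351]
  T[1,:] = [+0.0556 +0.0000 +0.3148 -0.1296 -0.4259 +0.7037]
  T[2,:] = [-0.3412 +0.3294 +0.0000 -0.2353 +0.2706 +0.4588]
  T[3,:] = [-0.0769 -0.8718 +0.2564 +0.0000 +0.0769 -0.3590]
  T[4,:] = [+0.5556 +0.0889 +0.0667 +0.6444 +0.0000 +0.2889]
  T[5,:] = [-0.8529 +0.3235 -0.0882 -0.2941 -0.0882 +0.0000]
|eigenvalues of T|: 1.2502, 0.7596, 0.7596, 0.4923, 0.4923, 0.2253.
ρ(T) = max|λ| = 1.2502; 1.2502 > 1: divergent.

no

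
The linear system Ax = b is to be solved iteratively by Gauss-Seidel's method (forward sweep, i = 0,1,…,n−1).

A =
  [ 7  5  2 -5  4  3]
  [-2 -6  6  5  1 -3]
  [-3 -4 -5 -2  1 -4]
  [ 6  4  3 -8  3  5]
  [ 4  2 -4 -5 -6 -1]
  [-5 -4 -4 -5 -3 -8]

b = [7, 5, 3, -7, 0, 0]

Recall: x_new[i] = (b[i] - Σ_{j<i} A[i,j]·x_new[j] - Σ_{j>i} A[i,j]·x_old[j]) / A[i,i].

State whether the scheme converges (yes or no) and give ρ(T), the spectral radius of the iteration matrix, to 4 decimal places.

Write A = D+L+U with D = diag(7, -6, -5, -8, -6, -8).
GS T = -(D+L)⁻¹U: row 0 first, T[0,1] = -(5)/(7) = -0.7143; later rows by forward substitution.
  T[0,:] = [+0.0000  -0.7143  -0.2857  +0.7143  -0.5714  -0.4286]
  T[1,:] = [+0.0000  +0.2381  +1.0952  +0.5952  +0.3571  -0.3571]
  T[2,:] = [+0.0000  +0.2381  -0.7048  -1.3048  +0.2571  -0.2571]
  T[3,:] = [+0.0000  -0.3274  +0.0690  +0.3440  +0.2214  +0.0286]
  T[4,:] = [+0.0000  -0.2827  +0.5869  +1.2577  -0.6179  -0.4238]
  T[5,:] = [+0.0000  +0.5190  -0.2799  -0.7783  +0.1433  +0.7161]
|eigenvalues of T|: 1.1690, 0.8820, 0.8820, 0.2759, 0.0445, 0.0000.
ρ(T) = max|λ| = 1.1690; 1.1690 > 1 ⇒ diverges.

no, ρ = 1.1690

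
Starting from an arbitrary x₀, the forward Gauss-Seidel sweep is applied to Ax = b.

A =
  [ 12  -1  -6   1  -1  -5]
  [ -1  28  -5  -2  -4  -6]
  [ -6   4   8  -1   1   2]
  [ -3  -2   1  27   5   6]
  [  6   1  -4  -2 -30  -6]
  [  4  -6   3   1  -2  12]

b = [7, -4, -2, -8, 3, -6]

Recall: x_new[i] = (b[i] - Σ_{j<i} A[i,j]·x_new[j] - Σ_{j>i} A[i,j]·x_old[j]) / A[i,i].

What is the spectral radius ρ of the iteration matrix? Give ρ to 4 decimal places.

0.2832

Diagonal D = diag(12, 28, 8, 27, -30, 12); L, U strict lower/upper.
GS T = -(D+L)⁻¹U: row 0 first, T[0,5] = -(-5)/(12) = +0.4167; later rows by forward substitution.
  T[0,:] = [+0.0000, +0.0833, +0.5000, -0.0833, +0.0833, +0.4167]
  T[1,:] = [+0.0000, +0.0030, +0.1964, +0.0685, +0.1458, +0.2292]
  T[2,:] = [+0.0000, +0.0610, +0.2768, +0.0283, -0.1354, -0.0521]
  T[3,:] = [+0.0000, +0.0072, +0.0599, -0.0052, -0.1601, -0.1570]
  T[4,:] = [+0.0000, +0.0081, +0.0657, -0.0178, +0.0503, -0.0916]
  T[5,:] = [+0.0000, -0.0408, -0.1317, +0.0524, +0.1007, -0.0135]
|eigenvalues of T|: 0.2832, 0.1480, 0.1480, 0.1266, 0.0292, 0.0000.
ρ(T) = max|λ| = 0.2832; 0.2832 < 1, so it converges for any x₀.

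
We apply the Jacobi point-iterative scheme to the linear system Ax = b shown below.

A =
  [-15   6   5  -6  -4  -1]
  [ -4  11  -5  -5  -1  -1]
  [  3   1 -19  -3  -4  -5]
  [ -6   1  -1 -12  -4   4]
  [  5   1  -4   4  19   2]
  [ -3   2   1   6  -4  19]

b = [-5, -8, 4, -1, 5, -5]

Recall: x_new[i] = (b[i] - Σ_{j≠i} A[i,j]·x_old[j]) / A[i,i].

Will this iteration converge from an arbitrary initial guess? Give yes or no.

yes

Let D = diag(-15, 11, -19, -12, 19, 19); L, U the strict triangles.
T_J = -D⁻¹(L+U): T[4,1] = -(1)/(19) = -0.0526; T[4,4] = 0.
  T[0,:] = [+0.0000, +0.4000, +0.3333, -0.4000, -0.2667, -0.0667]
  T[1,:] = [+0.3636, +0.0000, +0.4545, +0.4545, +0.0909, +0.0909]
  T[2,:] = [+0.1579, +0.0526, +0.0000, -0.1579, -0.2105, -0.2632]
  T[3,:] = [-0.5000, +0.0833, -0.0833, +0.0000, -0.3333, +0.3333]
  T[4,:] = [-0.2632, -0.0526, +0.2105, -0.2105, +0.0000, -0.1053]
  T[5,:] = [+0.1579, -0.1053, -0.0526, -0.3158, +0.2105, +0.0000]
|λ(T)| sorted: 0.8427, 0.5892, 0.4077, 0.4077, 0.2788, 0.2788.
ρ = 0.8427; 0.8427 < 1 ⇒ converges.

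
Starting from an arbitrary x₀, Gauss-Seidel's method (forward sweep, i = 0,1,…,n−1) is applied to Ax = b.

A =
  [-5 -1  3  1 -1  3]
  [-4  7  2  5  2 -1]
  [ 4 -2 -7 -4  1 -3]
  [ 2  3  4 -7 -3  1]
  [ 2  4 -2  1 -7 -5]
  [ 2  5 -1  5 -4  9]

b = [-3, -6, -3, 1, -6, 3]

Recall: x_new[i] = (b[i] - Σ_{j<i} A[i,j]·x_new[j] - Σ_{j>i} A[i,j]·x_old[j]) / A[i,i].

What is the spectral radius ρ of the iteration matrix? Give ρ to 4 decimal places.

1.1918

Diagonal D = diag(-5, 7, -7, -7, -7, 9); L, U strict lower/upper.
GS T = -(D+L)⁻¹U: row 0 first, T[0,2] = -(3)/(-5) = +0.6000; later rows by forward substitution.
  T[0,:] = [+0.0000 -0.2000 +0.6000 +0.2000 -0.2000 +0.6000]
  T[1,:] = [+0.0000 -0.1143 +0.0571 -0.6000 -0.4000 +0.4857]
  T[2,:] = [+0.0000 -0.0816 +0.3265 -0.2857 +0.1429 -0.2245]
  T[3,:] = [+0.0000 -0.1528 +0.3825 -0.3633 -0.5755 +0.3942]
  T[4,:] = [+0.0000 -0.1209 +0.1654 -0.2560 -0.4087 -0.1449]
  T[5,:] = [+0.0000 +0.1300 -0.2678 +0.3452 +0.4206 -0.7115]
|λ(T)| sorted: 1.1918, 0.4670, 0.3115, 0.1132, 0.1132, 0.0000.
spectral radius ρ = 1.1918; 1.1918 > 1, so it fails to converge.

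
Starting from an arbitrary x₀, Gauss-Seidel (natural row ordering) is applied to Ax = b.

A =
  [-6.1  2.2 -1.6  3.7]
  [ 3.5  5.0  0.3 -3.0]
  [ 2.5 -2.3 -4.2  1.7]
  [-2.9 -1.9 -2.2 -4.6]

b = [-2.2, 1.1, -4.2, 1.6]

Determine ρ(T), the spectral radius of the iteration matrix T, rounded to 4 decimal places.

Split A = D + L + U, D = diag(-6.1, 5, -4.2, -4.6).
Gauss-Seidel: T = -(D+L)⁻¹U, row 0 first, T[0,2] = -(-1.6)/(-6.1) = -0.2623; later rows by forward substitution.
  T[0,:] = [+0.0000  +0.3607  -0.2623  +0.6066]
  T[1,:] = [+0.0000  -0.2525  +0.1236  +0.1754]
  T[2,:] = [+0.0000  +0.3529  -0.2238  +0.6698]
  T[3,:] = [+0.0000  -0.2919  +0.2213  -0.7752]
eigenvalue magnitudes: 0.9430, 0.3264, 0.0179, 0.0000.
ρ(T) = max|λ| = 0.9430; 0.9430 < 1 ⇒ converges.

0.9430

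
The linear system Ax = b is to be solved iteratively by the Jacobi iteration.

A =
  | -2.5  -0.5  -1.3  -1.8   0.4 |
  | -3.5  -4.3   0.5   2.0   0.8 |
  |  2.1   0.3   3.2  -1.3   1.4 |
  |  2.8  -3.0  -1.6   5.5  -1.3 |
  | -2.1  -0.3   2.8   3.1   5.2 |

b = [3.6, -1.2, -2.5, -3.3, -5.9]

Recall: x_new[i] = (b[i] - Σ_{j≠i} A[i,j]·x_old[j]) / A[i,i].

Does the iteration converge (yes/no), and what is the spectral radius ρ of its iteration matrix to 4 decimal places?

no, ρ = 1.3521

Split A = D + L + U, D = diag(-2.5, -4.3, 3.2, 5.5, 5.2).
T_J = -D⁻¹(L+U): T[1,0] = -(-3.5)/(-4.3) = -0.8140; T[1,1] = 0.
  T[0,:] = [+0.0000, -0.2000, -0.5200, -0.7200, +0.1600]
  T[1,:] = [-0.8140, +0.0000, +0.1163, +0.4651, +0.1860]
  T[2,:] = [-0.6562, -0.0938, +0.0000, +0.4062, -0.4375]
  T[3,:] = [-0.5091, +0.5455, +0.2909, +0.0000, +0.2364]
  T[4,:] = [+0.4038, +0.0577, -0.5385, -0.5962, +0.0000]
moduli |λ_i(T)| = 1.3521, 0.6389, 0.6389, 0.4137, 0.2990.
spectral radius ρ = 1.3521; 1.3521 > 1 ⇒ diverges.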